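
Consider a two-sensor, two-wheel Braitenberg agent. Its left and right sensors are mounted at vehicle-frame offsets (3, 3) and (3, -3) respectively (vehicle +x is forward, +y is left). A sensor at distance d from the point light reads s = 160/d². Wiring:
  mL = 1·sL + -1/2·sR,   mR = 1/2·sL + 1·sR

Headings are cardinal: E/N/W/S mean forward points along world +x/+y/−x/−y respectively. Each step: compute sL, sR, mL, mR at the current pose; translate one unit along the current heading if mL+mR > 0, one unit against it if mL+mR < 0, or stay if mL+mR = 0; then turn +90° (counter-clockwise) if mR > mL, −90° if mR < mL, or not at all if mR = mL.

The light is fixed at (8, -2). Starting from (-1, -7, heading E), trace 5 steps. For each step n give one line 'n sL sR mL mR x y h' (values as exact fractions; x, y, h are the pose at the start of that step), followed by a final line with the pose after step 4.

n=0: pose=(-1,-7,E); sL=4, sR=8/5; mL=16/5, mR=18/5; mL+mR=34/5 → advance +1; mR−mL=2/5 → turn +1·90°
n=1: pose=(0,-7,N); sL=32/25, sR=160/29; mL=-1072/725, mR=4464/725; mL+mR=3392/725 → advance +1; mR−mL=5536/725 → turn +1·90°
n=2: pose=(0,-6,W); sL=16/17, sR=80/61; mL=296/1037, mR=1848/1037; mL+mR=2144/1037 → advance +1; mR−mL=1552/1037 → turn +1·90°
n=3: pose=(-1,-6,S); sL=32/17, sR=160/193; mL=4816/3281, mR=5808/3281; mL+mR=10624/3281 → advance +1; mR−mL=992/3281 → turn +1·90°
n=4: pose=(-1,-7,E); sL=4, sR=8/5; mL=16/5, mR=18/5; mL+mR=34/5 → advance +1; mR−mL=2/5 → turn +1·90°

0 4 8/5 16/5 18/5 -1 -7 E
1 32/25 160/29 -1072/725 4464/725 0 -7 N
2 16/17 80/61 296/1037 1848/1037 0 -6 W
3 32/17 160/193 4816/3281 5808/3281 -1 -6 S
4 4 8/5 16/5 18/5 -1 -7 E
final 0 -7 N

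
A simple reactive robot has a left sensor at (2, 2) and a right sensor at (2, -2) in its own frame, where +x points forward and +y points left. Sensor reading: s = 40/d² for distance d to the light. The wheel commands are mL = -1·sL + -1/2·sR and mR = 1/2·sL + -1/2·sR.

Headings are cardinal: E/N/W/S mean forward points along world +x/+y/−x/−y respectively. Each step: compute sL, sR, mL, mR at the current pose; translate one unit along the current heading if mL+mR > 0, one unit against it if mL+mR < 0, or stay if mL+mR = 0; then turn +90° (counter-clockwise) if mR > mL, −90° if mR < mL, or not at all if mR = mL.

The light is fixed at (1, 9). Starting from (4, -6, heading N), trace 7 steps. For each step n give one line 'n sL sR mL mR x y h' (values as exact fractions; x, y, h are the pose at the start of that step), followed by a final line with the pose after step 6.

n=0: pose=(4,-6,N); sL=4/17, sR=20/97; mL=-558/1649, mR=24/1649; mL+mR=-534/1649 → advance -1; mR−mL=6/17 → turn +1·90°
n=1: pose=(4,-7,W); sL=8/65, sR=40/197; mL=-2876/12805, mR=-512/12805; mL+mR=-3388/12805 → advance -1; mR−mL=12/65 → turn +1·90°
n=2: pose=(5,-7,S); sL=1/9, sR=5/41; mL=-127/738, mR=-2/369; mL+mR=-131/738 → advance -1; mR−mL=1/6 → turn +1·90°
n=3: pose=(5,-6,E); sL=8/41, sR=8/65; mL=-684/2665, mR=96/2665; mL+mR=-588/2665 → advance -1; mR−mL=12/41 → turn +1·90°
n=4: pose=(4,-6,N); sL=4/17, sR=20/97; mL=-558/1649, mR=24/1649; mL+mR=-534/1649 → advance -1; mR−mL=6/17 → turn +1·90°
n=5: pose=(4,-7,W); sL=8/65, sR=40/197; mL=-2876/12805, mR=-512/12805; mL+mR=-3388/12805 → advance -1; mR−mL=12/65 → turn +1·90°
n=6: pose=(5,-7,S); sL=1/9, sR=5/41; mL=-127/738, mR=-2/369; mL+mR=-131/738 → advance -1; mR−mL=1/6 → turn +1·90°

0 4/17 20/97 -558/1649 24/1649 4 -6 N
1 8/65 40/197 -2876/12805 -512/12805 4 -7 W
2 1/9 5/41 -127/738 -2/369 5 -7 S
3 8/41 8/65 -684/2665 96/2665 5 -6 E
4 4/17 20/97 -558/1649 24/1649 4 -6 N
5 8/65 40/197 -2876/12805 -512/12805 4 -7 W
6 1/9 5/41 -127/738 -2/369 5 -7 S
final 5 -6 E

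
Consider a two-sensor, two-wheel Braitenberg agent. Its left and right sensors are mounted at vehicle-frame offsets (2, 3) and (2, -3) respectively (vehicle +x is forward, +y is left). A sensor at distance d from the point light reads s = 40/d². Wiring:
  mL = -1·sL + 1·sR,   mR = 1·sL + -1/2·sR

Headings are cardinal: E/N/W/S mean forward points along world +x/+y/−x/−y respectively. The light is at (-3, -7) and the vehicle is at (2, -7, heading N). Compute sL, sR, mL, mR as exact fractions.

left sensor world pos  = (-1, -5); dL² = 8
right sensor world pos = (5, -5); dR² = 68
sL = 40/8 = 5
sR = 40/68 = 10/17
mL = -1·sL + 1·sR = -75/17
mR = 1·sL + -1/2·sR = 80/17

5 10/17 -75/17 80/17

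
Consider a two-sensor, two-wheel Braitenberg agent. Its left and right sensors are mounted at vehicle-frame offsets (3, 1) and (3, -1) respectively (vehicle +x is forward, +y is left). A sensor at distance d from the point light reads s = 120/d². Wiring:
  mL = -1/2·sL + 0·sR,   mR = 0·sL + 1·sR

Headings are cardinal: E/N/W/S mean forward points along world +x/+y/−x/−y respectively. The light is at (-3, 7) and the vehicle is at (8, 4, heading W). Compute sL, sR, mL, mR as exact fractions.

3/2 30/17 -3/4 30/17

left sensor world pos  = (5, 3); dL² = 80
right sensor world pos = (5, 5); dR² = 68
sL = 120/80 = 3/2
sR = 120/68 = 30/17
mL = -1/2·sL + 0·sR = -3/4
mR = 0·sL + 1·sR = 30/17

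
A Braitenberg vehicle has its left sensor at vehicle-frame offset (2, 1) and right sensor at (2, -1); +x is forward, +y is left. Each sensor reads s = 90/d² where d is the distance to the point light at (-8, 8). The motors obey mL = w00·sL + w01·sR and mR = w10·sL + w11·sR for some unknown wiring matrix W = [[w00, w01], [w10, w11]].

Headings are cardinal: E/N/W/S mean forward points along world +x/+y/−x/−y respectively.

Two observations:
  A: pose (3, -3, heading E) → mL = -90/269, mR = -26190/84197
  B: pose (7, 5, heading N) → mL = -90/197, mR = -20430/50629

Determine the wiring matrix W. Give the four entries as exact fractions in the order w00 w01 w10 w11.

-1 0 -1/2 -1/2

obs A: pose=(3,-3,E) → sL=90/269, sR=90/313, mL=-90/269, mR=-26190/84197
obs B: pose=(7,5,N) → sL=90/197, sR=90/257, mL=-90/197, mR=-20430/50629
sensor matrix S = [[90/269, 90/313], [90/197, 90/257]]; det S = -60523200/4262809913
solve [mL_A; mL_B] = S·[w00; w01] and [mR_A; mR_B] = S·[w10; w11]:
  w00 = -1, w01 = 0, w10 = -1/2, w11 = -1/2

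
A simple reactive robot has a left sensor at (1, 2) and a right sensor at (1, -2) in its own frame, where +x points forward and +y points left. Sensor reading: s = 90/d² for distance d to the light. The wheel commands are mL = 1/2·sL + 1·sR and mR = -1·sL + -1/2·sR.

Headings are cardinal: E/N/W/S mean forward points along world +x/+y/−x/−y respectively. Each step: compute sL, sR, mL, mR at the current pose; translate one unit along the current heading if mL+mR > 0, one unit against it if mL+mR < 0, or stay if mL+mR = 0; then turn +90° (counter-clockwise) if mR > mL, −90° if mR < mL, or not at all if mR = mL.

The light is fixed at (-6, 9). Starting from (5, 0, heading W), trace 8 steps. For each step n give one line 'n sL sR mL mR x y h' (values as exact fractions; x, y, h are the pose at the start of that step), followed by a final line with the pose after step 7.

0 90/221 90/149 26595/32929 -23355/32929 5 0 W
1 45/64 45/104 1305/1664 -765/832 4 0 N
2 18/37 18/53 1143/1961 -1287/1961 4 -1 E
3 45/121 9/17 2943/4114 -2619/4114 3 -1 S
4 90/233 18/29 5499/6757 -4707/6757 3 -2 W
5 45/68 9/20 531/680 -603/680 2 -2 N
6 90/181 90/277 28755/50137 -33075/50137 2 -3 E
7 9/25 45/97 3123/4850 -2871/4850 1 -3 S
final 1 -4 W

n=0: pose=(5,0,W); sL=90/221, sR=90/149; mL=26595/32929, mR=-23355/32929; mL+mR=3240/32929 → advance +1; mR−mL=-49950/32929 → turn -1·90°
n=1: pose=(4,0,N); sL=45/64, sR=45/104; mL=1305/1664, mR=-765/832; mL+mR=-225/1664 → advance -1; mR−mL=-2835/1664 → turn -1·90°
n=2: pose=(4,-1,E); sL=18/37, sR=18/53; mL=1143/1961, mR=-1287/1961; mL+mR=-144/1961 → advance -1; mR−mL=-2430/1961 → turn -1·90°
n=3: pose=(3,-1,S); sL=45/121, sR=9/17; mL=2943/4114, mR=-2619/4114; mL+mR=162/2057 → advance +1; mR−mL=-2781/2057 → turn -1·90°
n=4: pose=(3,-2,W); sL=90/233, sR=18/29; mL=5499/6757, mR=-4707/6757; mL+mR=792/6757 → advance +1; mR−mL=-10206/6757 → turn -1·90°
n=5: pose=(2,-2,N); sL=45/68, sR=9/20; mL=531/680, mR=-603/680; mL+mR=-9/85 → advance -1; mR−mL=-567/340 → turn -1·90°
n=6: pose=(2,-3,E); sL=90/181, sR=90/277; mL=28755/50137, mR=-33075/50137; mL+mR=-4320/50137 → advance -1; mR−mL=-61830/50137 → turn -1·90°
n=7: pose=(1,-3,S); sL=9/25, sR=45/97; mL=3123/4850, mR=-2871/4850; mL+mR=126/2425 → advance +1; mR−mL=-2997/2425 → turn -1·90°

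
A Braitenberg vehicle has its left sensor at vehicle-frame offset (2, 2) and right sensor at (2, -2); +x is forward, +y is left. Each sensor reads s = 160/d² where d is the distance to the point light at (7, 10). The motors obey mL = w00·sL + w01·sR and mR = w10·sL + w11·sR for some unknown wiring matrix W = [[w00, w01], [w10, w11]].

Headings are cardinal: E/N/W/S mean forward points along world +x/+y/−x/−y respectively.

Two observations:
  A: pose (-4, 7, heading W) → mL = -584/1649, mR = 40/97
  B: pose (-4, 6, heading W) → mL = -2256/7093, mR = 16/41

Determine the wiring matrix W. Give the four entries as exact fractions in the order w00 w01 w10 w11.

obs A: pose=(-4,7,W) → sL=80/97, sR=16/17, mL=-584/1649, mR=40/97
obs B: pose=(-4,6,W) → sL=32/41, sR=160/173, mL=-2256/7093, mR=16/41
sensor matrix S = [[80/97, 16/17], [32/41, 160/173]]; det S = 329728/11696357
solve [mL_A; mL_B] = S·[w00; w01] and [mR_A; mR_B] = S·[w10; w11]:
  w00 = -1, w01 = 1/2, w10 = 1/2, w11 = 0

-1 1/2 1/2 0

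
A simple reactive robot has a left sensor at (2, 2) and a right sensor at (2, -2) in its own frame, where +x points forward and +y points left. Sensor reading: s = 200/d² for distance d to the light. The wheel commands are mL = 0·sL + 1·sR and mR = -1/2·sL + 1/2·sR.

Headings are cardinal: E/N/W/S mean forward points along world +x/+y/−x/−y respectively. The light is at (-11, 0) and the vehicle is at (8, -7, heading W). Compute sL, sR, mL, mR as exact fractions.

left sensor world pos  = (6, -9); dL² = 370
right sensor world pos = (6, -5); dR² = 314
sL = 200/370 = 20/37
sR = 200/314 = 100/157
mL = 0·sL + 1·sR = 100/157
mR = -1/2·sL + 1/2·sR = 280/5809

20/37 100/157 100/157 280/5809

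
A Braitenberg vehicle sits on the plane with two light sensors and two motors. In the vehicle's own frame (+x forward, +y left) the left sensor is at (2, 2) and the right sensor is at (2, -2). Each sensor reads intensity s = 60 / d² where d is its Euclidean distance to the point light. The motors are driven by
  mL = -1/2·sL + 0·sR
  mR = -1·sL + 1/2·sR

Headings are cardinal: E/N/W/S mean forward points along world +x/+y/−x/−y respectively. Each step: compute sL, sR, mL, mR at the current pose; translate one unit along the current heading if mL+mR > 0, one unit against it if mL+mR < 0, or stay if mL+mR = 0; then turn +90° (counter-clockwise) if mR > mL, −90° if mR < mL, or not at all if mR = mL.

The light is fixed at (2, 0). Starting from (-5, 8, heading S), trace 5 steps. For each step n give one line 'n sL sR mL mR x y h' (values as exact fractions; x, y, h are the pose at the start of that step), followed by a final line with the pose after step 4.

n=0: pose=(-5,8,S); sL=60/61, sR=20/39; mL=-30/61, mR=-1730/2379; mL+mR=-2900/2379 → advance -1; mR−mL=-560/2379 → turn -1·90°
n=1: pose=(-5,9,W); sL=6/13, sR=30/101; mL=-3/13, mR=-411/1313; mL+mR=-714/1313 → advance -1; mR−mL=-108/1313 → turn -1·90°
n=2: pose=(-4,9,N); sL=12/37, sR=60/137; mL=-6/37, mR=-534/5069; mL+mR=-1356/5069 → advance -1; mR−mL=288/5069 → turn +1·90°
n=3: pose=(-4,8,W); sL=3/5, sR=15/41; mL=-3/10, mR=-171/410; mL+mR=-147/205 → advance -1; mR−mL=-24/205 → turn -1·90°
n=4: pose=(-3,8,N); sL=60/149, sR=60/109; mL=-30/149, mR=-2070/16241; mL+mR=-5340/16241 → advance -1; mR−mL=1200/16241 → turn +1·90°

0 60/61 20/39 -30/61 -1730/2379 -5 8 S
1 6/13 30/101 -3/13 -411/1313 -5 9 W
2 12/37 60/137 -6/37 -534/5069 -4 9 N
3 3/5 15/41 -3/10 -171/410 -4 8 W
4 60/149 60/109 -30/149 -2070/16241 -3 8 N
final -3 7 W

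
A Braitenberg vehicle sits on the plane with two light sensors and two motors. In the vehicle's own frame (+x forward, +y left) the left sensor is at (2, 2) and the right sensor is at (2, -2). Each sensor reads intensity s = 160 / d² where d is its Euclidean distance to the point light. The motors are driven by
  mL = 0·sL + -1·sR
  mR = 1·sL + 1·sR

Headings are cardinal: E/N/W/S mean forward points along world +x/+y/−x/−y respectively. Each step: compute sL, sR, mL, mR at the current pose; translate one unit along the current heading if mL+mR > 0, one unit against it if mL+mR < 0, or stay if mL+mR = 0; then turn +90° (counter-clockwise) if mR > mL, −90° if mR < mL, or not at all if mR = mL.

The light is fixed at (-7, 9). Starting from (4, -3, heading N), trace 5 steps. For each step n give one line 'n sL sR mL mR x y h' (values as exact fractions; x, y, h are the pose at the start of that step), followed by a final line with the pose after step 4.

0 160/181 160/269 -160/269 72000/48689 4 -3 N
1 16/25 80/81 -80/81 3296/2025 4 -2 W
2 160/313 160/233 -160/233 87360/72929 3 -2 S
3 40/61 8/17 -8/17 1168/1037 3 -3 E
4 160/181 160/269 -160/269 72000/48689 4 -3 N
final 4 -2 W

n=0: pose=(4,-3,N); sL=160/181, sR=160/269; mL=-160/269, mR=72000/48689; mL+mR=160/181 → advance +1; mR−mL=100960/48689 → turn +1·90°
n=1: pose=(4,-2,W); sL=16/25, sR=80/81; mL=-80/81, mR=3296/2025; mL+mR=16/25 → advance +1; mR−mL=5296/2025 → turn +1·90°
n=2: pose=(3,-2,S); sL=160/313, sR=160/233; mL=-160/233, mR=87360/72929; mL+mR=160/313 → advance +1; mR−mL=137440/72929 → turn +1·90°
n=3: pose=(3,-3,E); sL=40/61, sR=8/17; mL=-8/17, mR=1168/1037; mL+mR=40/61 → advance +1; mR−mL=1656/1037 → turn +1·90°
n=4: pose=(4,-3,N); sL=160/181, sR=160/269; mL=-160/269, mR=72000/48689; mL+mR=160/181 → advance +1; mR−mL=100960/48689 → turn +1·90°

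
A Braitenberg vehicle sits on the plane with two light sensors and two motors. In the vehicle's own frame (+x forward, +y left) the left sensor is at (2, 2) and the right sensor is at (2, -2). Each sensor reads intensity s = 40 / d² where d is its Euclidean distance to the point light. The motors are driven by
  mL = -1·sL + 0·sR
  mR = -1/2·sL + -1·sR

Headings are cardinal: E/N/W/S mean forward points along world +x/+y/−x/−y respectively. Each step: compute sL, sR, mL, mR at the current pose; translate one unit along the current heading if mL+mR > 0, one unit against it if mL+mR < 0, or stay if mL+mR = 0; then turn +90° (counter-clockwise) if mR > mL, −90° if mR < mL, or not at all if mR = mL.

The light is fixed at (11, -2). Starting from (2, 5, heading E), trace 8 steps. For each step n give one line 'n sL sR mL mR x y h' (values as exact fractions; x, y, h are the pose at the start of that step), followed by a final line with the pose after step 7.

0 4/13 20/37 -4/13 -334/481 2 5 E
1 40/89 40/169 -40/89 -6940/15041 1 5 S
2 2/9 10/61 -2/9 -151/549 1 6 W
3 40/221 40/149 -40/221 -11820/32929 2 6 N
4 4/13 20/37 -4/13 -334/481 2 5 E
5 40/89 40/169 -40/89 -6940/15041 1 5 S
6 2/9 10/61 -2/9 -151/549 1 6 W
7 40/221 40/149 -40/221 -11820/32929 2 6 N
final 2 5 E

n=0: pose=(2,5,E); sL=4/13, sR=20/37; mL=-4/13, mR=-334/481; mL+mR=-482/481 → advance -1; mR−mL=-186/481 → turn -1·90°
n=1: pose=(1,5,S); sL=40/89, sR=40/169; mL=-40/89, mR=-6940/15041; mL+mR=-13700/15041 → advance -1; mR−mL=-180/15041 → turn -1·90°
n=2: pose=(1,6,W); sL=2/9, sR=10/61; mL=-2/9, mR=-151/549; mL+mR=-91/183 → advance -1; mR−mL=-29/549 → turn -1·90°
n=3: pose=(2,6,N); sL=40/221, sR=40/149; mL=-40/221, mR=-11820/32929; mL+mR=-17780/32929 → advance -1; mR−mL=-5860/32929 → turn -1·90°
n=4: pose=(2,5,E); sL=4/13, sR=20/37; mL=-4/13, mR=-334/481; mL+mR=-482/481 → advance -1; mR−mL=-186/481 → turn -1·90°
n=5: pose=(1,5,S); sL=40/89, sR=40/169; mL=-40/89, mR=-6940/15041; mL+mR=-13700/15041 → advance -1; mR−mL=-180/15041 → turn -1·90°
n=6: pose=(1,6,W); sL=2/9, sR=10/61; mL=-2/9, mR=-151/549; mL+mR=-91/183 → advance -1; mR−mL=-29/549 → turn -1·90°
n=7: pose=(2,6,N); sL=40/221, sR=40/149; mL=-40/221, mR=-11820/32929; mL+mR=-17780/32929 → advance -1; mR−mL=-5860/32929 → turn -1·90°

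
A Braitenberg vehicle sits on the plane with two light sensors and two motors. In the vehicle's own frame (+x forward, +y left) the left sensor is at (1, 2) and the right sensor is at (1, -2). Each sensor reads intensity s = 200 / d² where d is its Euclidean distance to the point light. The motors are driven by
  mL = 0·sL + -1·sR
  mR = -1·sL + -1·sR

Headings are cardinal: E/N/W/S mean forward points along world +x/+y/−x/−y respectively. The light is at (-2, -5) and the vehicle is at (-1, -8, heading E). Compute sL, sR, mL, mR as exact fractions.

left sensor world pos  = (0, -6); dL² = 5
right sensor world pos = (0, -10); dR² = 29
sL = 200/5 = 40
sR = 200/29 = 200/29
mL = 0·sL + -1·sR = -200/29
mR = -1·sL + -1·sR = -1360/29

40 200/29 -200/29 -1360/29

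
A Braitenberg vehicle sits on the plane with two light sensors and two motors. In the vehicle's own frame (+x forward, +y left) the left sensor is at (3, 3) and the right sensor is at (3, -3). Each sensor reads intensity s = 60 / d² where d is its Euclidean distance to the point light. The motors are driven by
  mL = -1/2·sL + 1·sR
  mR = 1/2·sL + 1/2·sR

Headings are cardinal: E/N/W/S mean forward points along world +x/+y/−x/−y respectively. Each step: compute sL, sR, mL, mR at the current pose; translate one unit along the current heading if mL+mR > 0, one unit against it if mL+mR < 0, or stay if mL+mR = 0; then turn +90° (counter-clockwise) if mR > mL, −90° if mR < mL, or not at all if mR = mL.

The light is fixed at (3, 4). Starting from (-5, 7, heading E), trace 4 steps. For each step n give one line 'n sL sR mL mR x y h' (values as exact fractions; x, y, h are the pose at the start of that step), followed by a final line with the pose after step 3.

0 60/61 12/5 582/305 516/305 -5 7 E
1 15/4 3/5 -51/40 87/40 -4 7 S
2 60/41 60/17 1950/697 1740/697 -4 6 E
3 6 30/41 -93/41 138/41 -3 6 S
final -3 5 E

n=0: pose=(-5,7,E); sL=60/61, sR=12/5; mL=582/305, mR=516/305; mL+mR=18/5 → advance +1; mR−mL=-66/305 → turn -1·90°
n=1: pose=(-4,7,S); sL=15/4, sR=3/5; mL=-51/40, mR=87/40; mL+mR=9/10 → advance +1; mR−mL=69/20 → turn +1·90°
n=2: pose=(-4,6,E); sL=60/41, sR=60/17; mL=1950/697, mR=1740/697; mL+mR=90/17 → advance +1; mR−mL=-210/697 → turn -1·90°
n=3: pose=(-3,6,S); sL=6, sR=30/41; mL=-93/41, mR=138/41; mL+mR=45/41 → advance +1; mR−mL=231/41 → turn +1·90°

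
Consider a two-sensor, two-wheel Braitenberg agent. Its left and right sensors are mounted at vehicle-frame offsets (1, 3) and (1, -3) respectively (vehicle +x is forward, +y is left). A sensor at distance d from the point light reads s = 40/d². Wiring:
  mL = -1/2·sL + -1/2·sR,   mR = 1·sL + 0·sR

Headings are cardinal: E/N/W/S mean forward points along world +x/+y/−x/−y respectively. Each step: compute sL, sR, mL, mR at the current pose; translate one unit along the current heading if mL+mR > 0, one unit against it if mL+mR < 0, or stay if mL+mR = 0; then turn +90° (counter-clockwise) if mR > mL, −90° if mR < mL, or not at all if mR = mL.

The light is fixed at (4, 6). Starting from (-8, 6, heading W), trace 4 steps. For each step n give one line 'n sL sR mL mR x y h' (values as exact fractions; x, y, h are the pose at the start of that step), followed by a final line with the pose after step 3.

n=0: pose=(-8,6,W); sL=20/89, sR=20/89; mL=-20/89, mR=20/89; mL+mR=0 → advance +0; mR−mL=40/89 → turn +1·90°
n=1: pose=(-8,6,S); sL=20/41, sR=20/113; mL=-1540/4633, mR=20/41; mL+mR=720/4633 → advance +1; mR−mL=3800/4633 → turn +1·90°
n=2: pose=(-8,5,E); sL=8/25, sR=40/137; mL=-1048/3425, mR=8/25; mL+mR=48/3425 → advance +1; mR−mL=2144/3425 → turn +1·90°
n=3: pose=(-7,5,N); sL=10/49, sR=5/8; mL=-325/784, mR=10/49; mL+mR=-165/784 → advance -1; mR−mL=485/784 → turn +1·90°

0 20/89 20/89 -20/89 20/89 -8 6 W
1 20/41 20/113 -1540/4633 20/41 -8 6 S
2 8/25 40/137 -1048/3425 8/25 -8 5 E
3 10/49 5/8 -325/784 10/49 -7 5 N
final -7 4 W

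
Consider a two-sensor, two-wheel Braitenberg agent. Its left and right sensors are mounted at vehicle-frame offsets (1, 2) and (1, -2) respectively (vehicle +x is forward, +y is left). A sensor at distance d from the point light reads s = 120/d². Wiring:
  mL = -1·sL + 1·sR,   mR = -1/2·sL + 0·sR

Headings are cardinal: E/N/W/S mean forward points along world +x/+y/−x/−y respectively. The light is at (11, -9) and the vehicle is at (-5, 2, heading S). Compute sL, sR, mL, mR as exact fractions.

left sensor world pos  = (-3, 1); dL² = 296
right sensor world pos = (-7, 1); dR² = 424
sL = 120/296 = 15/37
sR = 120/424 = 15/53
mL = -1·sL + 1·sR = -240/1961
mR = -1/2·sL + 0·sR = -15/74

15/37 15/53 -240/1961 -15/74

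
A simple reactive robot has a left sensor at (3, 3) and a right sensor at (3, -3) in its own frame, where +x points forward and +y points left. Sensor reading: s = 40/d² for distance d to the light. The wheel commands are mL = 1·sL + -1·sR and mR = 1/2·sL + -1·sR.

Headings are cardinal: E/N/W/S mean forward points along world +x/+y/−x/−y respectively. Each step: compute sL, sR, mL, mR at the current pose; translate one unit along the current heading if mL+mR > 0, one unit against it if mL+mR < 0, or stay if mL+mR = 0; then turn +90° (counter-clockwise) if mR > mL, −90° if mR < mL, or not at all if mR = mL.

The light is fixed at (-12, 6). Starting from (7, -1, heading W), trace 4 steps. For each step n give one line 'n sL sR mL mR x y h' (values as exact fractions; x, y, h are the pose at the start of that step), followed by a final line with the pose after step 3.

n=0: pose=(7,-1,W); sL=10/89, sR=5/34; mL=-105/3026, mR=-275/3026; mL+mR=-190/1513 → advance -1; mR−mL=-5/89 → turn -1·90°
n=1: pose=(8,-1,N); sL=8/61, sR=8/109; mL=384/6649, mR=-52/6649; mL+mR=332/6649 → advance +1; mR−mL=-4/61 → turn -1·90°
n=2: pose=(8,0,E); sL=20/269, sR=4/61; mL=144/16409, mR=-466/16409; mL+mR=-322/16409 → advance -1; mR−mL=-10/269 → turn -1·90°
n=3: pose=(7,0,S); sL=8/113, sR=40/337; mL=-1824/38081, mR=-3172/38081; mL+mR=-4996/38081 → advance -1; mR−mL=-4/113 → turn -1·90°

0 10/89 5/34 -105/3026 -275/3026 7 -1 W
1 8/61 8/109 384/6649 -52/6649 8 -1 N
2 20/269 4/61 144/16409 -466/16409 8 0 E
3 8/113 40/337 -1824/38081 -3172/38081 7 0 S
final 7 1 W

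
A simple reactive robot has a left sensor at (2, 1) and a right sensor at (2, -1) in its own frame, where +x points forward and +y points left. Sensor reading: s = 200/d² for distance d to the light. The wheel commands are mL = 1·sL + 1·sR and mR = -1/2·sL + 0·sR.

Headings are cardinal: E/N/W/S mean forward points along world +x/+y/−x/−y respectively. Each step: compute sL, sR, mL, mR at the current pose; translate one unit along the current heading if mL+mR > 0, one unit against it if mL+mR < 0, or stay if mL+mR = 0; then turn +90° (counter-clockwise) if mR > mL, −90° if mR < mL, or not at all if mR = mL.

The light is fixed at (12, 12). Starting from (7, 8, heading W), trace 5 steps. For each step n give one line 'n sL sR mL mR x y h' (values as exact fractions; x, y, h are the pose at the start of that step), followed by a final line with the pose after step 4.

0 100/37 100/29 6600/1073 -50/37 7 8 W
1 200/53 200/29 16400/1537 -100/53 6 8 N
2 10 25/4 65/4 -5 6 9 E
3 200/41 200/61 20400/2501 -100/41 7 9 S
4 100/37 100/29 6600/1073 -50/37 7 8 W
final 6 8 N

n=0: pose=(7,8,W); sL=100/37, sR=100/29; mL=6600/1073, mR=-50/37; mL+mR=5150/1073 → advance +1; mR−mL=-8050/1073 → turn -1·90°
n=1: pose=(6,8,N); sL=200/53, sR=200/29; mL=16400/1537, mR=-100/53; mL+mR=13500/1537 → advance +1; mR−mL=-19300/1537 → turn -1·90°
n=2: pose=(6,9,E); sL=10, sR=25/4; mL=65/4, mR=-5; mL+mR=45/4 → advance +1; mR−mL=-85/4 → turn -1·90°
n=3: pose=(7,9,S); sL=200/41, sR=200/61; mL=20400/2501, mR=-100/41; mL+mR=14300/2501 → advance +1; mR−mL=-26500/2501 → turn -1·90°
n=4: pose=(7,8,W); sL=100/37, sR=100/29; mL=6600/1073, mR=-50/37; mL+mR=5150/1073 → advance +1; mR−mL=-8050/1073 → turn -1·90°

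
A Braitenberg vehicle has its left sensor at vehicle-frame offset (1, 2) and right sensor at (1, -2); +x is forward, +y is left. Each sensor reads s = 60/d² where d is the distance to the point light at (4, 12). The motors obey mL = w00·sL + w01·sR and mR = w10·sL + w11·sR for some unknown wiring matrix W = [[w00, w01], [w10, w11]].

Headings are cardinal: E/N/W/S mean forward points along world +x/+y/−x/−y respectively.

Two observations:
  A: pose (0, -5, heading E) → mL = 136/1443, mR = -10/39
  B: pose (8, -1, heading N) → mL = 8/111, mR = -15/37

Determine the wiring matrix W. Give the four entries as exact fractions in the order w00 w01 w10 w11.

1 -1 -1 0

obs A: pose=(0,-5,E) → sL=10/39, sR=6/37, mL=136/1443, mR=-10/39
obs B: pose=(8,-1,N) → sL=15/37, sR=1/3, mL=8/111, mR=-15/37
sensor matrix S = [[10/39, 6/37], [15/37, 1/3]]; det S = 3160/160173
solve [mL_A; mL_B] = S·[w00; w01] and [mR_A; mR_B] = S·[w10; w11]:
  w00 = 1, w01 = -1, w10 = -1, w11 = 0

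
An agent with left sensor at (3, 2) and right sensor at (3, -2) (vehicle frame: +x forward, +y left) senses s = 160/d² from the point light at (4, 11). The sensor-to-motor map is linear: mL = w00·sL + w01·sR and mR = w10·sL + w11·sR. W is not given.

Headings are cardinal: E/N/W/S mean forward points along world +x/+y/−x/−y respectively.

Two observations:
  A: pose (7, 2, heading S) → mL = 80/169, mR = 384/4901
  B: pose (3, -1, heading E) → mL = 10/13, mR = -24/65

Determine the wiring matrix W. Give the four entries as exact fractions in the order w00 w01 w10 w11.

obs A: pose=(7,2,S) → sL=160/169, sR=32/29, mL=80/169, mR=384/4901
obs B: pose=(3,-1,E) → sL=20/13, sR=4/5, mL=10/13, mR=-24/65
sensor matrix S = [[160/169, 32/29], [20/13, 4/5]]; det S = -4608/4901
solve [mL_A; mL_B] = S·[w00; w01] and [mR_A; mR_B] = S·[w10; w11]:
  w00 = 1/2, w01 = 0, w10 = -1/2, w11 = 1/2

1/2 0 -1/2 1/2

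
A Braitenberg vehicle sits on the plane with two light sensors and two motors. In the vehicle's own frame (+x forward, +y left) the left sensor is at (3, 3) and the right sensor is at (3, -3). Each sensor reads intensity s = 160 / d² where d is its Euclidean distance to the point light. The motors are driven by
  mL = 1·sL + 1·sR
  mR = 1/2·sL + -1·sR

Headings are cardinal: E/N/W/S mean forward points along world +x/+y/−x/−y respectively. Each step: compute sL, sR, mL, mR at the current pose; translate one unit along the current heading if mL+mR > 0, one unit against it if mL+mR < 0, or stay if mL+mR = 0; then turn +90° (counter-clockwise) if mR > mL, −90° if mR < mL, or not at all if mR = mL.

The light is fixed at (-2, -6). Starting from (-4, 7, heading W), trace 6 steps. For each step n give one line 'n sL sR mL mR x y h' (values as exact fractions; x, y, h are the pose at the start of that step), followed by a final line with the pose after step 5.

n=0: pose=(-4,7,W); sL=32/25, sR=160/281; mL=12992/7025, mR=496/7025; mL+mR=48/25 → advance +1; mR−mL=-12496/7025 → turn -1·90°
n=1: pose=(-5,7,N); sL=40/73, sR=5/8; mL=685/584, mR=-205/584; mL+mR=60/73 → advance +1; mR−mL=-445/292 → turn -1·90°
n=2: pose=(-5,8,E); sL=160/289, sR=160/121; mL=65600/34969, mR=-36560/34969; mL+mR=240/289 → advance +1; mR−mL=-102160/34969 → turn -1·90°
n=3: pose=(-4,8,S); sL=80/61, sR=80/73; mL=10720/4453, mR=-1960/4453; mL+mR=120/61 → advance +1; mR−mL=-12680/4453 → turn -1·90°
n=4: pose=(-4,7,W); sL=32/25, sR=160/281; mL=12992/7025, mR=496/7025; mL+mR=48/25 → advance +1; mR−mL=-12496/7025 → turn -1·90°
n=5: pose=(-5,7,N); sL=40/73, sR=5/8; mL=685/584, mR=-205/584; mL+mR=60/73 → advance +1; mR−mL=-445/292 → turn -1·90°

0 32/25 160/281 12992/7025 496/7025 -4 7 W
1 40/73 5/8 685/584 -205/584 -5 7 N
2 160/289 160/121 65600/34969 -36560/34969 -5 8 E
3 80/61 80/73 10720/4453 -1960/4453 -4 8 S
4 32/25 160/281 12992/7025 496/7025 -4 7 W
5 40/73 5/8 685/584 -205/584 -5 7 N
final -5 8 E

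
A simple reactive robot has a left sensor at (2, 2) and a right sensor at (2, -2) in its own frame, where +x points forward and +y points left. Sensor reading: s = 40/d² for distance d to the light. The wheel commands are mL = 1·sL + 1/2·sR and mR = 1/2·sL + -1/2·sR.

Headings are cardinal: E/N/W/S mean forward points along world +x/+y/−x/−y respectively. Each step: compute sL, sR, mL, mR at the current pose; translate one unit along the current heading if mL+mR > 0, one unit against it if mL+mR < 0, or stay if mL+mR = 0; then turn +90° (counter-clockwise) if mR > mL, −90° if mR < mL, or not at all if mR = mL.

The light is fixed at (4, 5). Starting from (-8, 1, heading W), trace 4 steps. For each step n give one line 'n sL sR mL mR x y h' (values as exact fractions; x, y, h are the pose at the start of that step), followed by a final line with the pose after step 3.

0 5/29 1/5 79/290 -2/145 -8 1 W
1 40/229 8/25 1916/5725 -416/5725 -9 1 N
2 20/61 20/73 2070/4453 120/4453 -9 2 E
3 8/25 40/221 2268/5525 384/5525 -8 2 S
final -8 1 W

n=0: pose=(-8,1,W); sL=5/29, sR=1/5; mL=79/290, mR=-2/145; mL+mR=15/58 → advance +1; mR−mL=-83/290 → turn -1·90°
n=1: pose=(-9,1,N); sL=40/229, sR=8/25; mL=1916/5725, mR=-416/5725; mL+mR=60/229 → advance +1; mR−mL=-2332/5725 → turn -1·90°
n=2: pose=(-9,2,E); sL=20/61, sR=20/73; mL=2070/4453, mR=120/4453; mL+mR=30/61 → advance +1; mR−mL=-1950/4453 → turn -1·90°
n=3: pose=(-8,2,S); sL=8/25, sR=40/221; mL=2268/5525, mR=384/5525; mL+mR=12/25 → advance +1; mR−mL=-1884/5525 → turn -1·90°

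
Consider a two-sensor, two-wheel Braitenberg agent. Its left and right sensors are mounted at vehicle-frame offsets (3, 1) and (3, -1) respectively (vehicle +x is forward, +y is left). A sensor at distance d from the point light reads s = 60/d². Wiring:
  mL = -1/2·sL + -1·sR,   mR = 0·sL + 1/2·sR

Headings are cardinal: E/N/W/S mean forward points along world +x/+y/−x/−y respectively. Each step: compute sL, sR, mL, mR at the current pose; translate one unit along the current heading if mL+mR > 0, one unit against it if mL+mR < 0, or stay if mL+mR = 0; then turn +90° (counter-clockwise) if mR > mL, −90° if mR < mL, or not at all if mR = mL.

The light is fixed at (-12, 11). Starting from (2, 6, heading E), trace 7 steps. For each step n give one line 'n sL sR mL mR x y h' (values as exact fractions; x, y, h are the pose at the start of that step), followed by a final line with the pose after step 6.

n=0: pose=(2,6,E); sL=12/61, sR=12/65; mL=-1122/3965, mR=6/65; mL+mR=-756/3965 → advance -1; mR−mL=1488/3965 → turn +1·90°
n=1: pose=(1,6,N); sL=15/37, sR=3/10; mL=-93/185, mR=3/20; mL+mR=-261/740 → advance -1; mR−mL=483/740 → turn +1·90°
n=2: pose=(1,5,W); sL=60/149, sR=12/25; mL=-2538/3725, mR=6/25; mL+mR=-1644/3725 → advance -1; mR−mL=3432/3725 → turn +1·90°
n=3: pose=(2,5,S); sL=10/51, sR=6/25; mL=-431/1275, mR=3/25; mL+mR=-278/1275 → advance -1; mR−mL=584/1275 → turn +1·90°
n=4: pose=(2,6,E); sL=12/61, sR=12/65; mL=-1122/3965, mR=6/65; mL+mR=-756/3965 → advance -1; mR−mL=1488/3965 → turn +1·90°
n=5: pose=(1,6,N); sL=15/37, sR=3/10; mL=-93/185, mR=3/20; mL+mR=-261/740 → advance -1; mR−mL=483/740 → turn +1·90°
n=6: pose=(1,5,W); sL=60/149, sR=12/25; mL=-2538/3725, mR=6/25; mL+mR=-1644/3725 → advance -1; mR−mL=3432/3725 → turn +1·90°

0 12/61 12/65 -1122/3965 6/65 2 6 E
1 15/37 3/10 -93/185 3/20 1 6 N
2 60/149 12/25 -2538/3725 6/25 1 5 W
3 10/51 6/25 -431/1275 3/25 2 5 S
4 12/61 12/65 -1122/3965 6/65 2 6 E
5 15/37 3/10 -93/185 3/20 1 6 N
6 60/149 12/25 -2538/3725 6/25 1 5 W
final 2 5 S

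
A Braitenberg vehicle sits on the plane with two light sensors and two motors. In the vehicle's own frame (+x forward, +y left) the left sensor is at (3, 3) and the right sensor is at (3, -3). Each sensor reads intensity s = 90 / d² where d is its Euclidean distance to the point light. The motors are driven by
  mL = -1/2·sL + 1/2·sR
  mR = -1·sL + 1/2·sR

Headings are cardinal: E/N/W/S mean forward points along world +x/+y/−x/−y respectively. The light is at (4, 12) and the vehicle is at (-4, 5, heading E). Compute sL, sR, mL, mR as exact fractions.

left sensor world pos  = (-1, 8); dL² = 41
right sensor world pos = (-1, 2); dR² = 125
sL = 90/41 = 90/41
sR = 90/125 = 18/25
mL = -1/2·sL + 1/2·sR = -756/1025
mR = -1·sL + 1/2·sR = -1881/1025

90/41 18/25 -756/1025 -1881/1025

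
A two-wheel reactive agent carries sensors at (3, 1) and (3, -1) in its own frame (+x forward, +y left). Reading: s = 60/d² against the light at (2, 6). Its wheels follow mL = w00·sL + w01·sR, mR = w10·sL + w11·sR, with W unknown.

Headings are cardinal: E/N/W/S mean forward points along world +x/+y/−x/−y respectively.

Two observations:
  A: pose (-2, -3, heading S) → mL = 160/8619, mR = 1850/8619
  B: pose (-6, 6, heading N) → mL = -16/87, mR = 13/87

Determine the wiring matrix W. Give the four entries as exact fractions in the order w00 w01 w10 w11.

1/2 -1/2 1 -1/2

obs A: pose=(-2,-3,S) → sL=20/51, sR=60/169, mL=160/8619, mR=1850/8619
obs B: pose=(-6,6,N) → sL=2/3, sR=30/29, mL=-16/87, mR=13/87
sensor matrix S = [[20/51, 60/169], [2/3, 30/29]]; det S = 14080/83317
solve [mL_A; mL_B] = S·[w00; w01] and [mR_A; mR_B] = S·[w10; w11]:
  w00 = 1/2, w01 = -1/2, w10 = 1, w11 = -1/2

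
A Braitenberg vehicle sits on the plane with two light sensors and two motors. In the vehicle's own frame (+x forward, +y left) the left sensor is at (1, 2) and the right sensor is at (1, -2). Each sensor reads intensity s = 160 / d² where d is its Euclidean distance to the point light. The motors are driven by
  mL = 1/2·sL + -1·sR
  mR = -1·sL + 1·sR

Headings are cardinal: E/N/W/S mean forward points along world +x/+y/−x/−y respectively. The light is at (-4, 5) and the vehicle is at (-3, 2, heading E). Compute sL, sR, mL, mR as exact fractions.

32 160/29 304/29 -768/29

left sensor world pos  = (-2, 4); dL² = 5
right sensor world pos = (-2, 0); dR² = 29
sL = 160/5 = 32
sR = 160/29 = 160/29
mL = 1/2·sL + -1·sR = 304/29
mR = -1·sL + 1·sR = -768/29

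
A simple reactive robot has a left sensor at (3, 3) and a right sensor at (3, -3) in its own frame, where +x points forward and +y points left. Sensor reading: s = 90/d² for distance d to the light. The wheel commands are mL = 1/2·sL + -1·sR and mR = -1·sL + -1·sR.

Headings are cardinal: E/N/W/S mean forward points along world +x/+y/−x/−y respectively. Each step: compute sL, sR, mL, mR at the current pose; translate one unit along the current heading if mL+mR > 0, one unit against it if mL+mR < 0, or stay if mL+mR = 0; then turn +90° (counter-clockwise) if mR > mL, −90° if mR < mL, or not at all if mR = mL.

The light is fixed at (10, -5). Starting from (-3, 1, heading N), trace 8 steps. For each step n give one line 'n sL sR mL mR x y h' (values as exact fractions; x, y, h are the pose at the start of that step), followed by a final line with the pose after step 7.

n=0: pose=(-3,1,N); sL=90/337, sR=90/181; mL=-22185/60997, mR=-46620/60997; mL+mR=-68805/60997 → advance -1; mR−mL=-135/337 → turn -1·90°
n=1: pose=(-3,0,E); sL=45/82, sR=45/52; mL=-315/533, mR=-3015/2132; mL+mR=-4275/2132 → advance -1; mR−mL=-135/164 → turn -1·90°
n=2: pose=(-4,0,S); sL=18/25, sR=90/293; mL=387/7325, mR=-7524/7325; mL+mR=-7137/7325 → advance -1; mR−mL=-27/25 → turn -1·90°
n=3: pose=(-4,1,W); sL=45/149, sR=9/37; mL=-1017/11026, mR=-3006/5513; mL+mR=-7029/11026 → advance -1; mR−mL=-135/298 → turn -1·90°
n=4: pose=(-3,1,N); sL=90/337, sR=90/181; mL=-22185/60997, mR=-46620/60997; mL+mR=-68805/60997 → advance -1; mR−mL=-135/337 → turn -1·90°
n=5: pose=(-3,0,E); sL=45/82, sR=45/52; mL=-315/533, mR=-3015/2132; mL+mR=-4275/2132 → advance -1; mR−mL=-135/164 → turn -1·90°
n=6: pose=(-4,0,S); sL=18/25, sR=90/293; mL=387/7325, mR=-7524/7325; mL+mR=-7137/7325 → advance -1; mR−mL=-27/25 → turn -1·90°
n=7: pose=(-4,1,W); sL=45/149, sR=9/37; mL=-1017/11026, mR=-3006/5513; mL+mR=-7029/11026 → advance -1; mR−mL=-135/298 → turn -1·90°

0 90/337 90/181 -22185/60997 -46620/60997 -3 1 N
1 45/82 45/52 -315/533 -3015/2132 -3 0 E
2 18/25 90/293 387/7325 -7524/7325 -4 0 S
3 45/149 9/37 -1017/11026 -3006/5513 -4 1 W
4 90/337 90/181 -22185/60997 -46620/60997 -3 1 N
5 45/82 45/52 -315/533 -3015/2132 -3 0 E
6 18/25 90/293 387/7325 -7524/7325 -4 0 S
7 45/149 9/37 -1017/11026 -3006/5513 -4 1 W
final -3 1 N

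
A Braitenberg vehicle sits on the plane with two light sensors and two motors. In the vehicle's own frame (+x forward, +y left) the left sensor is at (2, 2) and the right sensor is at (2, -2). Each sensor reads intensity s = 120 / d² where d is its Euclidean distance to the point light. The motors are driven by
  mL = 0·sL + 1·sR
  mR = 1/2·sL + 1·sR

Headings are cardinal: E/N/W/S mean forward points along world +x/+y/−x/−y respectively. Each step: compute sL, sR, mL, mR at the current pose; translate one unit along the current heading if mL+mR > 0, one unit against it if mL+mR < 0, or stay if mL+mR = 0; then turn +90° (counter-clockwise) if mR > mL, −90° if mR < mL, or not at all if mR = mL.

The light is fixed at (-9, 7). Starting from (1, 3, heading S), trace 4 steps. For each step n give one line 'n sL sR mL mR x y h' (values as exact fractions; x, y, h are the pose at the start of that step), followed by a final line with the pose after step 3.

n=0: pose=(1,3,S); sL=2/3, sR=6/5; mL=6/5, mR=23/15; mL+mR=41/15 → advance +1; mR−mL=1/3 → turn +1·90°
n=1: pose=(1,2,E); sL=40/51, sR=120/193; mL=120/193, mR=9980/9843; mL+mR=16100/9843 → advance +1; mR−mL=20/51 → turn +1·90°
n=2: pose=(2,2,N); sL=4/3, sR=60/89; mL=60/89, mR=358/267; mL+mR=538/267 → advance +1; mR−mL=2/3 → turn +1·90°
n=3: pose=(2,3,W); sL=40/39, sR=24/17; mL=24/17, mR=1276/663; mL+mR=2212/663 → advance +1; mR−mL=20/39 → turn +1·90°

0 2/3 6/5 6/5 23/15 1 3 S
1 40/51 120/193 120/193 9980/9843 1 2 E
2 4/3 60/89 60/89 358/267 2 2 N
3 40/39 24/17 24/17 1276/663 2 3 W
final 1 3 S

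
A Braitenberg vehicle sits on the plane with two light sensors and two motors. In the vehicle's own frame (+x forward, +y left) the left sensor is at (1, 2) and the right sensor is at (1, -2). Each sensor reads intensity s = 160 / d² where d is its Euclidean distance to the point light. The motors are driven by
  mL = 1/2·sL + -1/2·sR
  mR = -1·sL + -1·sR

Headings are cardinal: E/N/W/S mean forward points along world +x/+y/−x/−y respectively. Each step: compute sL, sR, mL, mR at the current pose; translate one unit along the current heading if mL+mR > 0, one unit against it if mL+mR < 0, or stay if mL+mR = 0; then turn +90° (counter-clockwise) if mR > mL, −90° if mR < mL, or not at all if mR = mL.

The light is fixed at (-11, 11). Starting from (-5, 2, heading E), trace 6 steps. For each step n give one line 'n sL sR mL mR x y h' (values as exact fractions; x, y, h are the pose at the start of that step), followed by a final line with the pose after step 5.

n=0: pose=(-5,2,E); sL=80/49, sR=16/17; mL=288/833, mR=-2144/833; mL+mR=-1856/833 → advance -1; mR−mL=-2432/833 → turn -1·90°
n=1: pose=(-6,2,S); sL=160/149, sR=160/109; mL=-3200/16241, mR=-41280/16241; mL+mR=-44480/16241 → advance -1; mR−mL=-38080/16241 → turn -1·90°
n=2: pose=(-6,3,W); sL=40/29, sR=40/13; mL=-320/377, mR=-1680/377; mL+mR=-2000/377 → advance -1; mR−mL=-1360/377 → turn -1·90°
n=3: pose=(-5,3,N); sL=32/13, sR=160/113; mL=768/1469, mR=-5696/1469; mL+mR=-4928/1469 → advance -1; mR−mL=-6464/1469 → turn -1·90°
n=4: pose=(-5,2,E); sL=80/49, sR=16/17; mL=288/833, mR=-2144/833; mL+mR=-1856/833 → advance -1; mR−mL=-2432/833 → turn -1·90°
n=5: pose=(-6,2,S); sL=160/149, sR=160/109; mL=-3200/16241, mR=-41280/16241; mL+mR=-44480/16241 → advance -1; mR−mL=-38080/16241 → turn -1·90°

0 80/49 16/17 288/833 -2144/833 -5 2 E
1 160/149 160/109 -3200/16241 -41280/16241 -6 2 S
2 40/29 40/13 -320/377 -1680/377 -6 3 W
3 32/13 160/113 768/1469 -5696/1469 -5 3 N
4 80/49 16/17 288/833 -2144/833 -5 2 E
5 160/149 160/109 -3200/16241 -41280/16241 -6 2 S
final -6 3 W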